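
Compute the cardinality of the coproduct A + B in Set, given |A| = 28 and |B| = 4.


In Set, the coproduct A + B is the disjoint union.
|A + B| = |A| + |B| = 28 + 4 = 32

32


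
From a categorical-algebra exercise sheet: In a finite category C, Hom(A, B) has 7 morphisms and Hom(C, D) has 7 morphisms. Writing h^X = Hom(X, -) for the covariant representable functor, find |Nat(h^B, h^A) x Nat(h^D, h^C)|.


By the Yoneda lemma, Nat(h^B, h^A) is isomorphic to Hom(A, B),
so |Nat(h^B, h^A)| = |Hom(A, B)| and |Nat(h^D, h^C)| = |Hom(C, D)|.
|Hom(A, B)| = 7, |Hom(C, D)| = 7.
|Nat(h^B, h^A) x Nat(h^D, h^C)| = 7 * 7 = 49

49


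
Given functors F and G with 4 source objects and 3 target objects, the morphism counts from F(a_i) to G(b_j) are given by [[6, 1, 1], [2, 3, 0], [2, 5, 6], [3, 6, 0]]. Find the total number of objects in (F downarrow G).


Objects of (F downarrow G) are triples (a, b, h: F(a)->G(b)).
The count equals the sum of all entries in the hom-matrix.
sum(row 0) = 8
sum(row 1) = 5
sum(row 2) = 13
sum(row 3) = 9
Grand total = 35

35


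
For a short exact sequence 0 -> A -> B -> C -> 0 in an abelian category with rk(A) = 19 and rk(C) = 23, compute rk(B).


For a short exact sequence 0 -> A -> B -> C -> 0,
rank is additive: rank(B) = rank(A) + rank(C).
rank(B) = 19 + 23 = 42

42


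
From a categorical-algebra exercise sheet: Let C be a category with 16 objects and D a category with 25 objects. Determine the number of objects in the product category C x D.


The product category C x D has objects that are pairs (c, d).
Number of pairs = |Ob(C)| * |Ob(D)| = 16 * 25 = 400

400


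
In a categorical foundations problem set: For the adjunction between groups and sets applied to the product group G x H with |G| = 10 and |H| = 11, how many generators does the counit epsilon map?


The counit epsilon_K: F(U(K)) -> K of the Free-Forgetful adjunction
maps |K| generators of F(U(K)) into K. For K = G x H (the product group),
|G x H| = |G| * |H|.
Total generators mapped = 10 * 11 = 110.

110


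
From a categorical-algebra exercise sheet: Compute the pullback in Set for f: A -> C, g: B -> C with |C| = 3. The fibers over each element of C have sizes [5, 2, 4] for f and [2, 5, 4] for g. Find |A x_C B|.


The pullback A x_C B consists of pairs (a, b) with f(a) = g(b).
For each element c in C, the fiber product has |f^-1(c)| * |g^-1(c)| elements.
Summing over C: 5 * 2 + 2 * 5 + 4 * 4
= 10 + 10 + 16 = 36

36


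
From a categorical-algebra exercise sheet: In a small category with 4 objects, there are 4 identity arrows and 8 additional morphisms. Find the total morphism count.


Each object has an identity morphism, giving 4 identities.
Adding the 8 non-identity morphisms:
Total = 4 + 8 = 12

12


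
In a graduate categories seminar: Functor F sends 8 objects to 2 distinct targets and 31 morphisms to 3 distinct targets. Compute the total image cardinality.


The image of F consists of distinct objects and distinct morphisms.
|Im(F)| on objects = 2
|Im(F)| on morphisms = 3
Total image cardinality = 2 + 3 = 5

5


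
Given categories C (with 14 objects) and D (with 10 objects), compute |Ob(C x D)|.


The product category C x D has objects that are pairs (c, d).
Number of pairs = |Ob(C)| * |Ob(D)| = 14 * 10 = 140

140


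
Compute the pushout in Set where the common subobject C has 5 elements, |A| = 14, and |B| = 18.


The pushout A +_C B identifies the images of C in A and B.
|A +_C B| = |A| + |B| - |C| (for injections).
= 14 + 18 - 5 = 27

27


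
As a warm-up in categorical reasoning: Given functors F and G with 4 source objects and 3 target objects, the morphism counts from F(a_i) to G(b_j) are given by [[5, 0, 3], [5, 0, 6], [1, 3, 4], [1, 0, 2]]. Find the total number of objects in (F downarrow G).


Objects of (F downarrow G) are triples (a, b, h: F(a)->G(b)).
The count equals the sum of all entries in the hom-matrix.
sum(row 0) = 8
sum(row 1) = 11
sum(row 2) = 8
sum(row 3) = 3
Grand total = 30

30


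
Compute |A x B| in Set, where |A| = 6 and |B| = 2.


In Set, the product A x B is the Cartesian product.
By the universal property, |A x B| = |A| * |B|.
|A x B| = 6 * 2 = 12

12


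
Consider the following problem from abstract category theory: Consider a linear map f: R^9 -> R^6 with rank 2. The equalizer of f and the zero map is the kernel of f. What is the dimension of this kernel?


The equalizer of f and the zero map is ker(f).
By the rank-nullity theorem: dim(ker(f)) = dim(domain) - rank(f).
dim(ker(f)) = 9 - 2 = 7

7


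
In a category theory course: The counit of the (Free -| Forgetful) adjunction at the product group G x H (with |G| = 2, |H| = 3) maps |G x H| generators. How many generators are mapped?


The counit epsilon_K: F(U(K)) -> K of the Free-Forgetful adjunction
maps |K| generators of F(U(K)) into K. For K = G x H (the product group),
|G x H| = |G| * |H|.
Total generators mapped = 2 * 3 = 6.

6


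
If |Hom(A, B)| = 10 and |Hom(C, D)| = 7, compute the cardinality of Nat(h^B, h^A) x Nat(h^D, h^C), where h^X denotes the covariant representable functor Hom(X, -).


By the Yoneda lemma, Nat(h^B, h^A) is isomorphic to Hom(A, B),
so |Nat(h^B, h^A)| = |Hom(A, B)| and |Nat(h^D, h^C)| = |Hom(C, D)|.
|Hom(A, B)| = 10, |Hom(C, D)| = 7.
|Nat(h^B, h^A) x Nat(h^D, h^C)| = 10 * 7 = 70

70


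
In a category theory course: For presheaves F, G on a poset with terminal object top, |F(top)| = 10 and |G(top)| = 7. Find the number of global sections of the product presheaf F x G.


Global sections of a presheaf on a poset with terminal top satisfy
Gamma(H) ~ H(top). Presheaves admit pointwise products, so
(F x G)(top) = F(top) x G(top) (Cartesian product).
|Gamma(F x G)| = |F(top)| * |G(top)| = 10 * 7 = 70.

70


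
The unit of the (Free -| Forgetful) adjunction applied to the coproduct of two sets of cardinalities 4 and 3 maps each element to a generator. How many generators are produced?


The unit eta_X: X -> U(F(X)) of the Free-Forgetful adjunction
maps each element of X to a generator of F(X). For X = S + T (disjoint
union in Set), |S + T| = |S| + |T|.
Total mappings = 4 + 3 = 7.

7


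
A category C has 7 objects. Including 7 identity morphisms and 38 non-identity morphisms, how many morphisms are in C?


Each object has an identity morphism, giving 7 identities.
Adding the 38 non-identity morphisms:
Total = 7 + 38 = 45

45


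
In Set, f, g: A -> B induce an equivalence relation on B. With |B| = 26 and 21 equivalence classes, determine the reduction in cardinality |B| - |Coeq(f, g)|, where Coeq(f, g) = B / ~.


The coequalizer Coeq(f, g) = B / ~ has one element per equivalence class.
|B| = 26, |Coeq(f, g)| = 21.
|B| - |Coeq(f, g)| = 26 - 21 = 5.

5


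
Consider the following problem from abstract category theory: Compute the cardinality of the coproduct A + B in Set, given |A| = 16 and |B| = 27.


In Set, the coproduct A + B is the disjoint union.
|A + B| = |A| + |B| = 16 + 27 = 43

43


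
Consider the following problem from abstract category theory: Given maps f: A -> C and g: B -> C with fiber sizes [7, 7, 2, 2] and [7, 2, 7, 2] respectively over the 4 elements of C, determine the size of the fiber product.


The pullback A x_C B consists of pairs (a, b) with f(a) = g(b).
For each element c in C, the fiber product has |f^-1(c)| * |g^-1(c)| elements.
Summing over C: 7 * 7 + 7 * 2 + 2 * 7 + 2 * 2
= 49 + 14 + 14 + 4 = 81

81


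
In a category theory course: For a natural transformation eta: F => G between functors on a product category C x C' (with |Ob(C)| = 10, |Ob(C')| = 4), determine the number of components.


A natural transformation eta: F => G assigns one component morphism per
object of the domain category.
The domain is the product category C x C', so
|Ob(C x C')| = |Ob(C)| * |Ob(C')| = 10 * 4 = 40.
Therefore eta has 40 component morphisms.

40


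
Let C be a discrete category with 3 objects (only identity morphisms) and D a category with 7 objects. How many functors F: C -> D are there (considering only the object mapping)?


A functor from a discrete category C to D is determined by
where each object maps. Each of the 3 objects of C can map
to any of the 7 objects of D independently.
Number of functors = 7^3 = 343

343


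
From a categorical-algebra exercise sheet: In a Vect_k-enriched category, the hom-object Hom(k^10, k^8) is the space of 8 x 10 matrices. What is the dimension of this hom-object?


In Vect-enriched categories, Hom(k^n, k^m) is the space of m x n matrices.
dim(Hom(k^10, k^8)) = 8 * 10 = 80

80


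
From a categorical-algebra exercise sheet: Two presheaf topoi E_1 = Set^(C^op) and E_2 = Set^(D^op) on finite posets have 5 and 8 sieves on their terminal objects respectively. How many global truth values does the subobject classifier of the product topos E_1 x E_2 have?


In a product of presheaf topoi E_1 x E_2, the subobject classifier
is Omega = Omega_1 x Omega_2 (componentwise), so
|Omega(top)| = |Omega_1(top_1)| * |Omega_2(top_2)|.
= 5 * 8 = 40.

40


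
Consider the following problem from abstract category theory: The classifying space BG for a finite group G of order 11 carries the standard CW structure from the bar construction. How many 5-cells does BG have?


In the bar-construction CW model of BG, the n-cells are indexed by
n-tuples [g_1|...|g_n] of non-identity elements of G (degenerate
simplices with some g_i = e do not contribute cells), so there are
(|G| - 1)^n n-cells.
For dim = 5 with |G| = 11:
cells = (11 - 1)^5 = 10^5 = 100000

100000


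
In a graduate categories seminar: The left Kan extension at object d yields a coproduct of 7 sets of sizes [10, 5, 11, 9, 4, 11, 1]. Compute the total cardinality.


Pointwise, the left Kan extension (Lan_F H)(d) is the colimit, indexed
by the comma category (F downarrow d), of H composed with the
projection (F downarrow d) -> C. Here that colimit is given
as a coproduct (disjoint union) of sets, so its cardinality is the
sum of the sizes of the summands.
Coproduct of sets with sizes: 10 + 5 + 11 + 9 + 4 + 11 + 1
= 51

51


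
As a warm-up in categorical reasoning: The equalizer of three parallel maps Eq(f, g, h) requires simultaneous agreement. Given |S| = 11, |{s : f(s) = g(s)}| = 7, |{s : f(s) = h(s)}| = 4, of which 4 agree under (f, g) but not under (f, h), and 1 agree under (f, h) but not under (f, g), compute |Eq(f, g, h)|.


Eq(f, g, h) is the triple-agreement set: points in S where all three
maps take the same value. Using inclusion-exclusion on the pairwise data:
Pair (f, g) agrees on 7 points; pair (f, h) on 4 points.
Points agreeing under (f, g) but not (f, h) = 4; under (f, h) but not (f, g) = 1.
Triple-agreement = agreement-in-(f, g) minus points that agree under (f, g) but not (f, h):
|Eq(f, g, h)| = 7 - 4 = 3
(cross-check via (f, h): 4 - 1 = 3.)

3


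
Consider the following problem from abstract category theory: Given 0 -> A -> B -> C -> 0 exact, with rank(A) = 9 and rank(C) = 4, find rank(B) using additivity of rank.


For a short exact sequence 0 -> A -> B -> C -> 0,
rank is additive: rank(B) = rank(A) + rank(C).
rank(B) = 9 + 4 = 13

13


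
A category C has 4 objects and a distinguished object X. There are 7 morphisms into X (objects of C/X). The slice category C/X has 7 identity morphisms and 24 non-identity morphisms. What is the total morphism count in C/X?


In the slice category C/X, objects are morphisms to X.
Identity morphisms: 7 (one per object of C/X).
Non-identity morphisms: 24.
Total = 7 + 24 = 31

31


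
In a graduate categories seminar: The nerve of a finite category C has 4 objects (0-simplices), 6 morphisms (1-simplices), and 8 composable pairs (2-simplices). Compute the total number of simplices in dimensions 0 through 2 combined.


The 2-skeleton of the nerve N(C) consists of simplices in dimensions 0, 1, 2:
  |N(C)_0| = 4 (objects)
  |N(C)_1| = 6 (morphisms)
  |N(C)_2| = 8 (composable pairs)
Total = 4 + 6 + 8 = 18

18


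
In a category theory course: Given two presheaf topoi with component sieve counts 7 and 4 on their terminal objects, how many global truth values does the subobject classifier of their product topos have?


In a product of presheaf topoi E_1 x E_2, the subobject classifier
is Omega = Omega_1 x Omega_2 (componentwise), so
|Omega(top)| = |Omega_1(top_1)| * |Omega_2(top_2)|.
= 7 * 4 = 28.

28


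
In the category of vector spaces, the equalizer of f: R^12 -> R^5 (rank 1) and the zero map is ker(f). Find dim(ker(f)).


The equalizer of f and the zero map is ker(f).
By the rank-nullity theorem: dim(ker(f)) = dim(domain) - rank(f).
dim(ker(f)) = 12 - 1 = 11

11


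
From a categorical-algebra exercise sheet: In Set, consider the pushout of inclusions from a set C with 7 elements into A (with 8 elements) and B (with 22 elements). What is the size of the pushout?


The pushout A +_C B identifies the images of C in A and B.
|A +_C B| = |A| + |B| - |C| (for injections).
= 8 + 22 - 7 = 23

23


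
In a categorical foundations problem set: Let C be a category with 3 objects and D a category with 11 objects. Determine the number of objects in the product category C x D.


The product category C x D has objects that are pairs (c, d).
Number of pairs = |Ob(C)| * |Ob(D)| = 3 * 11 = 33

33


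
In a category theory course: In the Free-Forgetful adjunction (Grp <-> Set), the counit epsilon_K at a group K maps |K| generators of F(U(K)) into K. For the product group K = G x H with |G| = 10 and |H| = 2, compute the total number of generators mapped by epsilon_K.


The counit epsilon_K: F(U(K)) -> K of the Free-Forgetful adjunction
maps |K| generators of F(U(K)) into K. For K = G x H (the product group),
|G x H| = |G| * |H|.
Total generators mapped = 10 * 2 = 20.

20


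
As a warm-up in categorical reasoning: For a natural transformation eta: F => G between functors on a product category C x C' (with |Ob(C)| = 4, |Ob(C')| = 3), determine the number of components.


A natural transformation eta: F => G assigns one component morphism per
object of the domain category.
The domain is the product category C x C', so
|Ob(C x C')| = |Ob(C)| * |Ob(C')| = 4 * 3 = 12.
Therefore eta has 12 component morphisms.

12


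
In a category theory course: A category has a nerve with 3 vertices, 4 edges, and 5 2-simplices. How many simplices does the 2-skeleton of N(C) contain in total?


The 2-skeleton of the nerve N(C) consists of simplices in dimensions 0, 1, 2:
  |N(C)_0| = 3 (objects)
  |N(C)_1| = 4 (morphisms)
  |N(C)_2| = 5 (composable pairs)
Total = 3 + 4 + 5 = 12

12


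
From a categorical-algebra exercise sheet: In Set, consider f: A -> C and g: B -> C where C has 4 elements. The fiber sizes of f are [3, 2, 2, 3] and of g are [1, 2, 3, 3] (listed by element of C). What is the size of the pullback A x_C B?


The pullback A x_C B consists of pairs (a, b) with f(a) = g(b).
For each element c in C, the fiber product has |f^-1(c)| * |g^-1(c)| elements.
Summing over C: 3 * 1 + 2 * 2 + 2 * 3 + 3 * 3
= 3 + 4 + 6 + 9 = 22

22


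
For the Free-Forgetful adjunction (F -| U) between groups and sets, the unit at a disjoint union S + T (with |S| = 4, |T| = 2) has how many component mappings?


The unit eta_X: X -> U(F(X)) of the Free-Forgetful adjunction
maps each element of X to a generator of F(X). For X = S + T (disjoint
union in Set), |S + T| = |S| + |T|.
Total mappings = 4 + 2 = 6.

6


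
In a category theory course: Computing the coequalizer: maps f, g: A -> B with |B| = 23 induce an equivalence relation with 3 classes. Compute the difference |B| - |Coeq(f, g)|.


The coequalizer Coeq(f, g) = B / ~ has one element per equivalence class.
|B| = 23, |Coeq(f, g)| = 3.
|B| - |Coeq(f, g)| = 23 - 3 = 20.

20


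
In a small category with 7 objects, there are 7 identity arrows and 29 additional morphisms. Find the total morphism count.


Each object has an identity morphism, giving 7 identities.
Adding the 29 non-identity morphisms:
Total = 7 + 29 = 36

36


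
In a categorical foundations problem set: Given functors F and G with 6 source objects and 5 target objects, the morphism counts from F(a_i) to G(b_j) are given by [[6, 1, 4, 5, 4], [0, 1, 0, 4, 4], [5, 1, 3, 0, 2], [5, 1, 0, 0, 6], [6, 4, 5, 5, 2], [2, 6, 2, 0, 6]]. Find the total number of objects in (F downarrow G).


Objects of (F downarrow G) are triples (a, b, h: F(a)->G(b)).
The count equals the sum of all entries in the hom-matrix.
sum(row 0) = 20
sum(row 1) = 9
sum(row 2) = 11
sum(row 3) = 12
sum(row 4) = 22
sum(row 5) = 16
Grand total = 90

90


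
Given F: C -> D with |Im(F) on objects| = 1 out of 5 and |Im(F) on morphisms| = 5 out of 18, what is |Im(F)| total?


The image of F consists of distinct objects and distinct morphisms.
|Im(F)| on objects = 1
|Im(F)| on morphisms = 5
Total image cardinality = 1 + 5 = 6

6


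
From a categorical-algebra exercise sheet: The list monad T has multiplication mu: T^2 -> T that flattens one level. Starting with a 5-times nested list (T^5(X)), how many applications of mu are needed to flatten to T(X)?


Each application of mu: T^2 -> T removes one layer of nesting.
Starting at depth 5 (i.e., T^5(X)), we need to reach T(X).
Number of mu applications = 5 - 1 = 4

4


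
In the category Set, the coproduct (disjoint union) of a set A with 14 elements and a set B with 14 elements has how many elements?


In Set, the coproduct A + B is the disjoint union.
|A + B| = |A| + |B| = 14 + 14 = 28

28


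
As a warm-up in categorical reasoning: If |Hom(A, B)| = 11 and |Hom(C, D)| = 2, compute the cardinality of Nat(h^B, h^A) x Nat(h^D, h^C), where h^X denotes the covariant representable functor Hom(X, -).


By the Yoneda lemma, Nat(h^B, h^A) is isomorphic to Hom(A, B),
so |Nat(h^B, h^A)| = |Hom(A, B)| and |Nat(h^D, h^C)| = |Hom(C, D)|.
|Hom(A, B)| = 11, |Hom(C, D)| = 2.
|Nat(h^B, h^A) x Nat(h^D, h^C)| = 11 * 2 = 22

22


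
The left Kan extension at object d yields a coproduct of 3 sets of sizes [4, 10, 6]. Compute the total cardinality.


Pointwise, the left Kan extension (Lan_F H)(d) is the colimit, indexed
by the comma category (F downarrow d), of H composed with the
projection (F downarrow d) -> C. Here that colimit is given
as a coproduct (disjoint union) of sets, so its cardinality is the
sum of the sizes of the summands.
Coproduct of sets with sizes: 4 + 10 + 6
= 20

20


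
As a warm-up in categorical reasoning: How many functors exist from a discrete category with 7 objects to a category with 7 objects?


A functor from a discrete category C to D is determined by
where each object maps. Each of the 7 objects of C can map
to any of the 7 objects of D independently.
Number of functors = 7^7 = 823543

823543


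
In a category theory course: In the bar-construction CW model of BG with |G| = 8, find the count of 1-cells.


In the bar-construction CW model of BG, the n-cells are indexed by
n-tuples [g_1|...|g_n] of non-identity elements of G (degenerate
simplices with some g_i = e do not contribute cells), so there are
(|G| - 1)^n n-cells.
For dim = 1 with |G| = 8:
cells = (8 - 1)^1 = 7^1 = 7

7


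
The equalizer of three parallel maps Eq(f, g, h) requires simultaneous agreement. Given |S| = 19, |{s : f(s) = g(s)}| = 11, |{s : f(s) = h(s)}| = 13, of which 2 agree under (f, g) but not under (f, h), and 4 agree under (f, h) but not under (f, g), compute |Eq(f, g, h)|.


Eq(f, g, h) is the triple-agreement set: points in S where all three
maps take the same value. Using inclusion-exclusion on the pairwise data:
Pair (f, g) agrees on 11 points; pair (f, h) on 13 points.
Points agreeing under (f, g) but not (f, h) = 2; under (f, h) but not (f, g) = 4.
Triple-agreement = agreement-in-(f, g) minus points that agree under (f, g) but not (f, h):
|Eq(f, g, h)| = 11 - 2 = 9
(cross-check via (f, h): 13 - 4 = 9.)

9


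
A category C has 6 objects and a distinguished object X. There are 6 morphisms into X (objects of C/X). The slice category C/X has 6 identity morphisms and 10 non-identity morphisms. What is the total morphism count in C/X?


In the slice category C/X, objects are morphisms to X.
Identity morphisms: 6 (one per object of C/X).
Non-identity morphisms: 10.
Total = 6 + 10 = 16

16


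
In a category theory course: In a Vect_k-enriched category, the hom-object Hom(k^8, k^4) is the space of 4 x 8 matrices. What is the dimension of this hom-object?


In Vect-enriched categories, Hom(k^n, k^m) is the space of m x n matrices.
dim(Hom(k^8, k^4)) = 4 * 8 = 32

32


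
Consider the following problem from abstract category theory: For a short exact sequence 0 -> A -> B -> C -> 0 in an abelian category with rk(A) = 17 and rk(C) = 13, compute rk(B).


For a short exact sequence 0 -> A -> B -> C -> 0,
rank is additive: rank(B) = rank(A) + rank(C).
rank(B) = 17 + 13 = 30

30


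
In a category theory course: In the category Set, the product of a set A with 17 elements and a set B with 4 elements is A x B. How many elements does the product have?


In Set, the product A x B is the Cartesian product.
By the universal property, |A x B| = |A| * |B|.
|A x B| = 17 * 4 = 68

68


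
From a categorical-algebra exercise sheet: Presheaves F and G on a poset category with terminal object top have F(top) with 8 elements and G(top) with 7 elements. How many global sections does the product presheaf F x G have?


Global sections of a presheaf on a poset with terminal top satisfy
Gamma(H) ~ H(top). Presheaves admit pointwise products, so
(F x G)(top) = F(top) x G(top) (Cartesian product).
|Gamma(F x G)| = |F(top)| * |G(top)| = 8 * 7 = 56.

56


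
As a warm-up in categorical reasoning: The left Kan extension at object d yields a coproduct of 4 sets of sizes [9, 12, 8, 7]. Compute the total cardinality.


Pointwise, the left Kan extension (Lan_F H)(d) is the colimit, indexed
by the comma category (F downarrow d), of H composed with the
projection (F downarrow d) -> C. Here that colimit is given
as a coproduct (disjoint union) of sets, so its cardinality is the
sum of the sizes of the summands.
Coproduct of sets with sizes: 9 + 12 + 8 + 7
= 36

36


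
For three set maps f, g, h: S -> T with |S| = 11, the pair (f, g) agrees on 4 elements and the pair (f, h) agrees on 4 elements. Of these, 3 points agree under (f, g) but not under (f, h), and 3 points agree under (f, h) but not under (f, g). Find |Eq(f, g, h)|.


Eq(f, g, h) is the triple-agreement set: points in S where all three
maps take the same value. Using inclusion-exclusion on the pairwise data:
Pair (f, g) agrees on 4 points; pair (f, h) on 4 points.
Points agreeing under (f, g) but not (f, h) = 3; under (f, h) but not (f, g) = 3.
Triple-agreement = agreement-in-(f, g) minus points that agree under (f, g) but not (f, h):
|Eq(f, g, h)| = 4 - 3 = 1
(cross-check via (f, h): 4 - 3 = 1.)

1


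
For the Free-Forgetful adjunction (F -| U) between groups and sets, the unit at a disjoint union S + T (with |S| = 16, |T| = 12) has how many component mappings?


The unit eta_X: X -> U(F(X)) of the Free-Forgetful adjunction
maps each element of X to a generator of F(X). For X = S + T (disjoint
union in Set), |S + T| = |S| + |T|.
Total mappings = 16 + 12 = 28.

28


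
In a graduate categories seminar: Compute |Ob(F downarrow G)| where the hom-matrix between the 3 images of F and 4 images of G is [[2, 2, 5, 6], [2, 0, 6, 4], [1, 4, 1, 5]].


Objects of (F downarrow G) are triples (a, b, h: F(a)->G(b)).
The count equals the sum of all entries in the hom-matrix.
sum(row 0) = 15
sum(row 1) = 12
sum(row 2) = 11
Grand total = 38

38


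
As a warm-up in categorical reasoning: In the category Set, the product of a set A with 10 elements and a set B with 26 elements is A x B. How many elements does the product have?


In Set, the product A x B is the Cartesian product.
By the universal property, |A x B| = |A| * |B|.
|A x B| = 10 * 26 = 260

260


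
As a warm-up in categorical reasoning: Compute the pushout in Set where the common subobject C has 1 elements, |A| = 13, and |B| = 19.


The pushout A +_C B identifies the images of C in A and B.
|A +_C B| = |A| + |B| - |C| (for injections).
= 13 + 19 - 1 = 31

31


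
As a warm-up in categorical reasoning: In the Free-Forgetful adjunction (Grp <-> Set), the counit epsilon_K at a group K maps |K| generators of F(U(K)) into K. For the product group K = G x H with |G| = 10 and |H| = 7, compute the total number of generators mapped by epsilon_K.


The counit epsilon_K: F(U(K)) -> K of the Free-Forgetful adjunction
maps |K| generators of F(U(K)) into K. For K = G x H (the product group),
|G x H| = |G| * |H|.
Total generators mapped = 10 * 7 = 70.

70


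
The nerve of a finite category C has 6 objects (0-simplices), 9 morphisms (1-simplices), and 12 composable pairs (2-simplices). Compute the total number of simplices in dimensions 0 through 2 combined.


The 2-skeleton of the nerve N(C) consists of simplices in dimensions 0, 1, 2:
  |N(C)_0| = 6 (objects)
  |N(C)_1| = 9 (morphisms)
  |N(C)_2| = 12 (composable pairs)
Total = 6 + 9 + 12 = 27

27


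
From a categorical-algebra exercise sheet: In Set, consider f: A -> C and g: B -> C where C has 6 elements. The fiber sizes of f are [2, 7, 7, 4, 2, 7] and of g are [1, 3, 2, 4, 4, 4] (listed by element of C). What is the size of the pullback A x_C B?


The pullback A x_C B consists of pairs (a, b) with f(a) = g(b).
For each element c in C, the fiber product has |f^-1(c)| * |g^-1(c)| elements.
Summing over C: 2 * 1 + 7 * 3 + 7 * 2 + 4 * 4 + 2 * 4 + 7 * 4
= 2 + 21 + 14 + 16 + 8 + 28 = 89

89


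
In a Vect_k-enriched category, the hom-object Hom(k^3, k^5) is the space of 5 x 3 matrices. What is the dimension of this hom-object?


In Vect-enriched categories, Hom(k^n, k^m) is the space of m x n matrices.
dim(Hom(k^3, k^5)) = 5 * 3 = 15

15


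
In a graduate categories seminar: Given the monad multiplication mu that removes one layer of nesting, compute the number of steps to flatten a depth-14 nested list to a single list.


Each application of mu: T^2 -> T removes one layer of nesting.
Starting at depth 14 (i.e., T^14(X)), we need to reach T(X).
Number of mu applications = 14 - 1 = 13

13


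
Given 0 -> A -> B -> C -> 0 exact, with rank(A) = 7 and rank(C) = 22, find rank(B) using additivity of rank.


For a short exact sequence 0 -> A -> B -> C -> 0,
rank is additive: rank(B) = rank(A) + rank(C).
rank(B) = 7 + 22 = 29

29


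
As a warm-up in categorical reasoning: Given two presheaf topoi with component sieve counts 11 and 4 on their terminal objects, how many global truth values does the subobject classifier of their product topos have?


In a product of presheaf topoi E_1 x E_2, the subobject classifier
is Omega = Omega_1 x Omega_2 (componentwise), so
|Omega(top)| = |Omega_1(top_1)| * |Omega_2(top_2)|.
= 11 * 4 = 44.

44


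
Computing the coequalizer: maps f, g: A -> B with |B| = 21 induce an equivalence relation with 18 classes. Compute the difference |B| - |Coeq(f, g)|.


The coequalizer Coeq(f, g) = B / ~ has one element per equivalence class.
|B| = 21, |Coeq(f, g)| = 18.
|B| - |Coeq(f, g)| = 21 - 18 = 3.

3


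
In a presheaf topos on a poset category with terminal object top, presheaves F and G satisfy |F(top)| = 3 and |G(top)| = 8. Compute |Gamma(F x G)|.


Global sections of a presheaf on a poset with terminal top satisfy
Gamma(H) ~ H(top). Presheaves admit pointwise products, so
(F x G)(top) = F(top) x G(top) (Cartesian product).
|Gamma(F x G)| = |F(top)| * |G(top)| = 3 * 8 = 24.

24


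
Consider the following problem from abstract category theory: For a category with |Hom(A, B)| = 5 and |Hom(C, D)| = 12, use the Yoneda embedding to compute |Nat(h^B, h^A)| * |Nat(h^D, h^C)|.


By the Yoneda lemma, Nat(h^B, h^A) is isomorphic to Hom(A, B),
so |Nat(h^B, h^A)| = |Hom(A, B)| and |Nat(h^D, h^C)| = |Hom(C, D)|.
|Hom(A, B)| = 5, |Hom(C, D)| = 12.
|Nat(h^B, h^A) x Nat(h^D, h^C)| = 5 * 12 = 60

60


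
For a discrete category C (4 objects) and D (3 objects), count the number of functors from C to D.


A functor from a discrete category C to D is determined by
where each object maps. Each of the 4 objects of C can map
to any of the 3 objects of D independently.
Number of functors = 3^4 = 81

81


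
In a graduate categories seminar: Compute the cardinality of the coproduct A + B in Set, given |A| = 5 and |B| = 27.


In Set, the coproduct A + B is the disjoint union.
|A + B| = |A| + |B| = 5 + 27 = 32

32


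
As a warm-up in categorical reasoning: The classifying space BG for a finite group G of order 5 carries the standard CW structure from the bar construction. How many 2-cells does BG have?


In the bar-construction CW model of BG, the n-cells are indexed by
n-tuples [g_1|...|g_n] of non-identity elements of G (degenerate
simplices with some g_i = e do not contribute cells), so there are
(|G| - 1)^n n-cells.
For dim = 2 with |G| = 5:
cells = (5 - 1)^2 = 4^2 = 16

16


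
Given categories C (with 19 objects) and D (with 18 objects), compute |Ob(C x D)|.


The product category C x D has objects that are pairs (c, d).
Number of pairs = |Ob(C)| * |Ob(D)| = 19 * 18 = 342

342


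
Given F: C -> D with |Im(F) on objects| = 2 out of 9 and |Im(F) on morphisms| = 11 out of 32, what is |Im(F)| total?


The image of F consists of distinct objects and distinct morphisms.
|Im(F)| on objects = 2
|Im(F)| on morphisms = 11
Total image cardinality = 2 + 11 = 13

13


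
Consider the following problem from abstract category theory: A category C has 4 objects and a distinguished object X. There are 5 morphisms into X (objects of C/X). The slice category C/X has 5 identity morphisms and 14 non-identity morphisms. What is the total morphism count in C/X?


In the slice category C/X, objects are morphisms to X.
Identity morphisms: 5 (one per object of C/X).
Non-identity morphisms: 14.
Total = 5 + 14 = 19

19


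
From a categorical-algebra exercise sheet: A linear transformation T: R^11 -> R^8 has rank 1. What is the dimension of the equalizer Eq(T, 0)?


The equalizer of f and the zero map is ker(f).
By the rank-nullity theorem: dim(ker(f)) = dim(domain) - rank(f).
dim(ker(f)) = 11 - 1 = 10

10


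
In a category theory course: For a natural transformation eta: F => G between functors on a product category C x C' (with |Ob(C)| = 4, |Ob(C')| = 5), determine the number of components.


A natural transformation eta: F => G assigns one component morphism per
object of the domain category.
The domain is the product category C x C', so
|Ob(C x C')| = |Ob(C)| * |Ob(C')| = 4 * 5 = 20.
Therefore eta has 20 component morphisms.

20


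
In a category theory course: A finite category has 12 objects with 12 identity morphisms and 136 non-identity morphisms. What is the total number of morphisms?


Each object has an identity morphism, giving 12 identities.
Adding the 136 non-identity morphisms:
Total = 12 + 136 = 148

148


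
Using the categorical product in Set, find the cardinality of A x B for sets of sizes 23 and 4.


In Set, the product A x B is the Cartesian product.
By the universal property, |A x B| = |A| * |B|.
|A x B| = 23 * 4 = 92

92


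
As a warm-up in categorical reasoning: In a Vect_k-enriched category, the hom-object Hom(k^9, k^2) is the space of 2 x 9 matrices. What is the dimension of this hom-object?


In Vect-enriched categories, Hom(k^n, k^m) is the space of m x n matrices.
dim(Hom(k^9, k^2)) = 2 * 9 = 18

18


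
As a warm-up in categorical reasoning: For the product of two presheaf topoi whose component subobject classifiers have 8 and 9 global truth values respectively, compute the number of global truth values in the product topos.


In a product of presheaf topoi E_1 x E_2, the subobject classifier
is Omega = Omega_1 x Omega_2 (componentwise), so
|Omega(top)| = |Omega_1(top_1)| * |Omega_2(top_2)|.
= 8 * 9 = 72.

72


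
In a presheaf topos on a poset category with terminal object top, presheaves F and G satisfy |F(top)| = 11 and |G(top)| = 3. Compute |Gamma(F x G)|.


Global sections of a presheaf on a poset with terminal top satisfy
Gamma(H) ~ H(top). Presheaves admit pointwise products, so
(F x G)(top) = F(top) x G(top) (Cartesian product).
|Gamma(F x G)| = |F(top)| * |G(top)| = 11 * 3 = 33.

33


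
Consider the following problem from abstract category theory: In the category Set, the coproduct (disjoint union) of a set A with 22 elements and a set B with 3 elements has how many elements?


In Set, the coproduct A + B is the disjoint union.
|A + B| = |A| + |B| = 22 + 3 = 25

25


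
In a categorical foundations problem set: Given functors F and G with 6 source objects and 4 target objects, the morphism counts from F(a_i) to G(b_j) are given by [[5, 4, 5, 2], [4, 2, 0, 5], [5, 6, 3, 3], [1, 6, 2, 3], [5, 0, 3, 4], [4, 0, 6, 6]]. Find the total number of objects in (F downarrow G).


Objects of (F downarrow G) are triples (a, b, h: F(a)->G(b)).
The count equals the sum of all entries in the hom-matrix.
sum(row 0) = 16
sum(row 1) = 11
sum(row 2) = 17
sum(row 3) = 12
sum(row 4) = 12
sum(row 5) = 16
Grand total = 84

84


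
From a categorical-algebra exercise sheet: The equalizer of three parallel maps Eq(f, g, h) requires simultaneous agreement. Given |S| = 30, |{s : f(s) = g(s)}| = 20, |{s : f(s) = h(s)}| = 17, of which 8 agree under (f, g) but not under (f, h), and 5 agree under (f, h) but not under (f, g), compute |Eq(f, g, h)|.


Eq(f, g, h) is the triple-agreement set: points in S where all three
maps take the same value. Using inclusion-exclusion on the pairwise data:
Pair (f, g) agrees on 20 points; pair (f, h) on 17 points.
Points agreeing under (f, g) but not (f, h) = 8; under (f, h) but not (f, g) = 5.
Triple-agreement = agreement-in-(f, g) minus points that agree under (f, g) but not (f, h):
|Eq(f, g, h)| = 20 - 8 = 12
(cross-check via (f, h): 17 - 5 = 12.)

12


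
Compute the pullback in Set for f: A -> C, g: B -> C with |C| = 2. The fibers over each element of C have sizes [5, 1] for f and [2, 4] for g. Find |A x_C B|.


The pullback A x_C B consists of pairs (a, b) with f(a) = g(b).
For each element c in C, the fiber product has |f^-1(c)| * |g^-1(c)| elements.
Summing over C: 5 * 2 + 1 * 4
= 10 + 4 = 14

14


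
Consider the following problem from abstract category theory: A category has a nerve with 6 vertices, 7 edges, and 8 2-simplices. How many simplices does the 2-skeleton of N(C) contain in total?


The 2-skeleton of the nerve N(C) consists of simplices in dimensions 0, 1, 2:
  |N(C)_0| = 6 (objects)
  |N(C)_1| = 7 (morphisms)
  |N(C)_2| = 8 (composable pairs)
Total = 6 + 7 + 8 = 21

21


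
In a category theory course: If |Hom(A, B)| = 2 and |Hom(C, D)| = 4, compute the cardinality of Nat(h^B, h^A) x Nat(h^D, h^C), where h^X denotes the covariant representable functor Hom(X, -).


By the Yoneda lemma, Nat(h^B, h^A) is isomorphic to Hom(A, B),
so |Nat(h^B, h^A)| = |Hom(A, B)| and |Nat(h^D, h^C)| = |Hom(C, D)|.
|Hom(A, B)| = 2, |Hom(C, D)| = 4.
|Nat(h^B, h^A) x Nat(h^D, h^C)| = 2 * 4 = 8

8


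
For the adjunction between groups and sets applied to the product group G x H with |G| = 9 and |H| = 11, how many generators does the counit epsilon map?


The counit epsilon_K: F(U(K)) -> K of the Free-Forgetful adjunction
maps |K| generators of F(U(K)) into K. For K = G x H (the product group),
|G x H| = |G| * |H|.
Total generators mapped = 9 * 11 = 99.

99


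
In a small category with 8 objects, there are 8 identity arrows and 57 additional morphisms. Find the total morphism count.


Each object has an identity morphism, giving 8 identities.
Adding the 57 non-identity morphisms:
Total = 8 + 57 = 65

65


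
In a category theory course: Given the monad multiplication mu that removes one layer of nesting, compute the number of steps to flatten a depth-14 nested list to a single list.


Each application of mu: T^2 -> T removes one layer of nesting.
Starting at depth 14 (i.e., T^14(X)), we need to reach T(X).
Number of mu applications = 14 - 1 = 13

13


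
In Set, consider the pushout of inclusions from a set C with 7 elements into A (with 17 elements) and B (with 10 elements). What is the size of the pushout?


The pushout A +_C B identifies the images of C in A and B.
|A +_C B| = |A| + |B| - |C| (for injections).
= 17 + 10 - 7 = 20

20


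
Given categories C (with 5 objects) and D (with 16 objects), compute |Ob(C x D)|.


The product category C x D has objects that are pairs (c, d).
Number of pairs = |Ob(C)| * |Ob(D)| = 5 * 16 = 80

80


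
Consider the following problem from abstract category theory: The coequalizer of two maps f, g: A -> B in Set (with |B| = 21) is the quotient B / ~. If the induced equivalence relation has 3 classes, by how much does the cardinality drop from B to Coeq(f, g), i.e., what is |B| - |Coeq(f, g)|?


The coequalizer Coeq(f, g) = B / ~ has one element per equivalence class.
|B| = 21, |Coeq(f, g)| = 3.
|B| - |Coeq(f, g)| = 21 - 3 = 18.

18


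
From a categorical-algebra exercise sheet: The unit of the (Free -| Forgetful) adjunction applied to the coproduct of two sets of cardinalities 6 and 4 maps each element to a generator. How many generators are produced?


The unit eta_X: X -> U(F(X)) of the Free-Forgetful adjunction
maps each element of X to a generator of F(X). For X = S + T (disjoint
union in Set), |S + T| = |S| + |T|.
Total mappings = 6 + 4 = 10.

10


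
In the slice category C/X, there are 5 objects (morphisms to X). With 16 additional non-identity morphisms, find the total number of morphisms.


In the slice category C/X, objects are morphisms to X.
Identity morphisms: 5 (one per object of C/X).
Non-identity morphisms: 16.
Total = 5 + 16 = 21

21


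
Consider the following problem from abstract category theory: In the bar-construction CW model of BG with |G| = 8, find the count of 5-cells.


In the bar-construction CW model of BG, the n-cells are indexed by
n-tuples [g_1|...|g_n] of non-identity elements of G (degenerate
simplices with some g_i = e do not contribute cells), so there are
(|G| - 1)^n n-cells.
For dim = 5 with |G| = 8:
cells = (8 - 1)^5 = 7^5 = 16807

16807


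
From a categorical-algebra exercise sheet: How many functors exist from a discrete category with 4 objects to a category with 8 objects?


A functor from a discrete category C to D is determined by
where each object maps. Each of the 4 objects of C can map
to any of the 8 objects of D independently.
Number of functors = 8^4 = 4096

4096


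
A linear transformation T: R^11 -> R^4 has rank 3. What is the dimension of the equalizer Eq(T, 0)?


The equalizer of f and the zero map is ker(f).
By the rank-nullity theorem: dim(ker(f)) = dim(domain) - rank(f).
dim(ker(f)) = 11 - 3 = 8

8


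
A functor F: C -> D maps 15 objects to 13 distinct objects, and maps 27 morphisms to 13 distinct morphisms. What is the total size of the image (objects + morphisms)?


The image of F consists of distinct objects and distinct morphisms.
|Im(F)| on objects = 13
|Im(F)| on morphisms = 13
Total image cardinality = 13 + 13 = 26

26


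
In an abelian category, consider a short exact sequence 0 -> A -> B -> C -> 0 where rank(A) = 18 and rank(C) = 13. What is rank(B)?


For a short exact sequence 0 -> A -> B -> C -> 0,
rank is additive: rank(B) = rank(A) + rank(C).
rank(B) = 18 + 13 = 31

31


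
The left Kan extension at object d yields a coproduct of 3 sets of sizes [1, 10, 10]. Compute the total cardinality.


Pointwise, the left Kan extension (Lan_F H)(d) is the colimit, indexed
by the comma category (F downarrow d), of H composed with the
projection (F downarrow d) -> C. Here that colimit is given
as a coproduct (disjoint union) of sets, so its cardinality is the
sum of the sizes of the summands.
Coproduct of sets with sizes: 1 + 10 + 10
= 21

21


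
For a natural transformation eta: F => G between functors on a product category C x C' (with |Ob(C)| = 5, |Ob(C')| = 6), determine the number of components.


A natural transformation eta: F => G assigns one component morphism per
object of the domain category.
The domain is the product category C x C', so
|Ob(C x C')| = |Ob(C)| * |Ob(C')| = 5 * 6 = 30.
Therefore eta has 30 component morphisms.

30
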